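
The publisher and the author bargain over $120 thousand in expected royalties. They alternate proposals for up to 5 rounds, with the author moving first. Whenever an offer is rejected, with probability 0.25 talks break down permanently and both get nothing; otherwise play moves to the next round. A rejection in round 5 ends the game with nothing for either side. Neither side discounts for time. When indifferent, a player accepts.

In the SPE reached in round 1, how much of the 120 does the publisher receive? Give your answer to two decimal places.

Round 5 (the author proposes): the publisher will accept anything ≥ 0, so the author offers 0 and keeps 120.
Round 4 (the publisher proposes): rejecting gives the author an expected 0.75 × 120 = 90. The publisher offers 90 and keeps 120 − 90 = 30.
Round 3 (the author proposes): rejecting gives the publisher an expected 0.75 × 30 = 22.5; the author offers that and keeps 97.5.
Round 2 (the publisher proposes): rejecting gives the author an expected 0.75 × 97.5 = 73.125; the publisher offers that and keeps 46.875.
Round 1 (the author proposes): rejecting gives the publisher an expected 0.75 × 46.875 = 35.15625; the author offers that and keeps 84.84375.

35.16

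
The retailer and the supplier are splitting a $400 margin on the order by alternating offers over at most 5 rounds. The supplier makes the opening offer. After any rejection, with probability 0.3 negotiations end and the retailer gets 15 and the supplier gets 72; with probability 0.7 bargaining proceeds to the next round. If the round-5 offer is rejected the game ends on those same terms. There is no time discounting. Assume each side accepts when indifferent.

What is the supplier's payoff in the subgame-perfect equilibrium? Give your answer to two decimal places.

287.06

Round 5 (the supplier proposes): the retailer gets 15 if talks fail, so the supplier offers 15 and keeps 385.
Round 4 (the retailer proposes): rejecting gives the supplier an expected 0.7 × 385 + 0.3 × 72 = 291.1. The retailer offers 291.1 and keeps 400 − 291.1 = 108.9.
Round 3 (the supplier proposes): rejecting gives the retailer an expected 0.7 × 108.9 + 0.3 × 15 = 80.73, so the supplier offers 80.73, keeping 319.27.
Round 2 (the retailer proposes): rejecting gives the supplier an expected 0.7 × 319.27 + 0.3 × 72 = 245.089; the retailer offers that and keeps 154.911.
Round 1 (the supplier proposes): rejecting gives the retailer an expected 0.7 × 154.911 + 0.3 × 15 = 112.9377; the supplier offers that and keeps 287.0623.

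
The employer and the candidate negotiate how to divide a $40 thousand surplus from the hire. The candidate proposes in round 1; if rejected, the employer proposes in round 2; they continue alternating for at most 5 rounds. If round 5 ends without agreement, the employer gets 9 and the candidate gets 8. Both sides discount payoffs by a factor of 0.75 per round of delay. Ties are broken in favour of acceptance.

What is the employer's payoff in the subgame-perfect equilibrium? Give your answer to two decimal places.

14.57

Round 5 (the candidate proposes): the employer gets 9 if talks fail, so the candidate offers 9 and keeps 31.
Round 4 (the employer proposes): the candidate can get 31 next round, worth 0.75 × 31 = 23.25 now, so the employer offers 23.25, keeping 16.75.
Round 3 (the candidate proposes): the employer can get 16.75 next round, worth 0.75 × 16.75 = 12.5625 now; the candidate offers that and keeps 27.4375.
Round 2 (the employer proposes): the candidate can get 27.4375 next round, worth 0.75 × 27.4375 = 20.578125 now. The employer offers 20.578125 and keeps 40 − 20.578125 = 19.421875.
Round 1 (the candidate proposes): the employer can get 19.421875 next round, worth 0.75 × 19.421875 = 14.56640625 now. The candidate offers 14.56640625 and keeps 40 − 14.56640625 = 25.43359375.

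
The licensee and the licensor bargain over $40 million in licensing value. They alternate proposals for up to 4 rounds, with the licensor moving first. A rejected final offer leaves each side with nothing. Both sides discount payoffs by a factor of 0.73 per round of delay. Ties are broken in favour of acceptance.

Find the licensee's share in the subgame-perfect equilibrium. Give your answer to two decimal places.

23.44

By backward induction:
Round 4 (the licensee proposes): the licensor will accept anything ≥ 0, so the licensee offers 0 and keeps 40.
Round 3 (the licensor proposes): the licensee can get 40 next round, worth 0.73 × 40 = 29.2 now, so the licensor offers 29.2, keeping 10.8.
Round 2 (the licensee proposes): the licensor can get 10.8 next round, worth 0.73 × 10.8 = 7.884 now. The licensee offers 7.884 and keeps 40 − 7.884 = 32.116.
Round 1 (the licensor proposes): the licensee can get 32.116 next round, worth 0.73 × 32.116 = 23.44468 now, so the licensor offers 23.44468, keeping 16.55532.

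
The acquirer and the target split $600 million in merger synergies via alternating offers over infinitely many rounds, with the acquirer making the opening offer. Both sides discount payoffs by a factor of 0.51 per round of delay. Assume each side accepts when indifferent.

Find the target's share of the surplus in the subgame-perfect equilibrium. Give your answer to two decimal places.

202.65

Let x be the acquirer's share when the acquirer proposes and y be the target's share when the target proposes.
The target accepts iff offered ≥ 0.51·y, so x = 600 − 0.51y. Symmetrically y = 600 − 0.51x.
Substituting: x = 600 − 0.51(600 − 0.51x), giving x(1 − 0.51·0.51) = 600(1 − 0.51).
So x = 600 × 0.49 / 0.7399 ≈ 397.3510, and the target receives 600 − x ≈ 202.6490.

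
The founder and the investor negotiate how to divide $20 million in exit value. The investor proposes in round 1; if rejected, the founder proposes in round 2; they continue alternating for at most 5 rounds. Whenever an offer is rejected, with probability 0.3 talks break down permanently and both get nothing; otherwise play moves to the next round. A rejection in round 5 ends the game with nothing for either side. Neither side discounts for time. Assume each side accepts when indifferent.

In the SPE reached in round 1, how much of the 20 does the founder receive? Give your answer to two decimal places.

Round 5 (the investor proposes): rejection yields 0 for the founder; the investor offers 0 and keeps 20.
Round 4 (the founder proposes): rejecting gives the investor an expected 0.7 × 20 = 14. The founder offers 14 and keeps 20 − 14 = 6.
Round 3 (the investor proposes): rejecting gives the founder an expected 0.7 × 6 = 4.2; the investor offers that and keeps 15.8.
Round 2 (the founder proposes): rejecting gives the investor an expected 0.7 × 15.8 = 11.06. The founder offers 11.06 and keeps 20 − 11.06 = 8.94.
Round 1 (the investor proposes): rejecting gives the founder an expected 0.7 × 8.94 = 6.258. The investor offers 6.258 and keeps 20 − 6.258 = 13.742.

6.26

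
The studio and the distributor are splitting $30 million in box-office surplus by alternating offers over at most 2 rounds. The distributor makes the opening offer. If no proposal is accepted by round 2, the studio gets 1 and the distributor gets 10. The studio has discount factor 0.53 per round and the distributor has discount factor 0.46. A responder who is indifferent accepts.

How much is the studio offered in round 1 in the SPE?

10.6

Round 2 (the studio proposes): the distributor gets 10 if talks fail, so the studio offers 10 and keeps 20.
Round 1 (the distributor proposes): the studio can get 20 next round, worth 0.53 × 20 = 10.6 now, so the distributor offers 10.6, keeping 19.4.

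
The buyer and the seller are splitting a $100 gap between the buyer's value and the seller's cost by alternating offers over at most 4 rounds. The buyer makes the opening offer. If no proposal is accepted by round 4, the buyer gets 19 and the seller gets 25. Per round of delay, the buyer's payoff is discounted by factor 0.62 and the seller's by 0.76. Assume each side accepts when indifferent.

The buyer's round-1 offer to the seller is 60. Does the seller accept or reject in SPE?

Round 4 (the seller proposes): the buyer gets 19 if talks fail, so the seller offers 19 and keeps 81.
Round 3 (the buyer proposes): the seller can get 81 next round, worth 0.76 × 81 = 61.56 now. The buyer offers 61.56 and keeps 100 − 61.56 = 38.44.
Round 2 (the seller proposes): the buyer can get 38.44 next round, worth 0.62 × 38.44 = 23.8328 now, so the seller offers 23.8328, keeping 76.1672.
So by rejecting in round 1, the seller gets 76.1672 next round, worth 0.76 × 76.1672 = 57.887072 now.
Offer 60 ≥ 57.887072, so the seller accepts.

Accept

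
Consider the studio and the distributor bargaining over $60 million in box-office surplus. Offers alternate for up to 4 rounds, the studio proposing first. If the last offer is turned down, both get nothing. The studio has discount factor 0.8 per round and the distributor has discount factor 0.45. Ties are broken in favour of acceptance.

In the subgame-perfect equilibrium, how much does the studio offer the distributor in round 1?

By backward induction:
Round 4 (the distributor proposes): rejection yields 0 for the studio; the distributor offers 0 and keeps 60.
Round 3 (the studio proposes): the distributor can get 60 next round, worth 0.45 × 60 = 27 now, so the studio offers 27, keeping 33.
Round 2 (the distributor proposes): the studio can get 33 next round, worth 0.8 × 33 = 26.4 now; the distributor offers that and keeps 33.6.
Round 1 (the studio proposes): the distributor can get 33.6 next round, worth 0.45 × 33.6 = 15.12 now. The studio offers 15.12 and keeps 60 − 15.12 = 44.88.

15.12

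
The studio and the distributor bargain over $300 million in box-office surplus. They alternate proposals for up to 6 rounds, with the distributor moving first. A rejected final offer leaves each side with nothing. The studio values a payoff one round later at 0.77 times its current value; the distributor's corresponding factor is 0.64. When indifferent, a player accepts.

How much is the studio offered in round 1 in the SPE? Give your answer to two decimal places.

Round 6 (the studio proposes): rejection yields 0 for the distributor; the studio offers 0 and keeps 300.
Round 5 (the distributor proposes): the studio can get 300 next round, worth 0.77 × 300 = 231 now, so the distributor offers 231, keeping 69.
Round 4 (the studio proposes): the distributor can get 69 next round, worth 0.64 × 69 = 44.16 now. The studio offers 44.16 and keeps 300 − 44.16 = 255.84.
Round 3 (the distributor proposes): the studio can get 255.84 next round, worth 0.77 × 255.84 = 196.9968 now, so the distributor offers 196.9968, keeping 103.0032.
Round 2 (the studio proposes): the distributor can get 103.0032 next round, worth 0.64 × 103.0032 = 65.922048 now, so the studio offers 65.922048, keeping 234.077952.
Round 1 (the distributor proposes): the studio can get 234.077952 next round, worth 0.77 × 234.077952 = 180.24002304 now. The distributor offers 180.24002304 and keeps 300 − 180.24002304 = 119.75997696.

180.24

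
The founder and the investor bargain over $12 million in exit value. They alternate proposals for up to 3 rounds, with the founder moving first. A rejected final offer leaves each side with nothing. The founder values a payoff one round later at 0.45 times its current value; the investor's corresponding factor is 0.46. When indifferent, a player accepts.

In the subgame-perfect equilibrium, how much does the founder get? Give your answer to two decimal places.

8.96

Work backward from the last round.
Round 3 (the founder proposes): rejection yields 0 for the investor; the founder offers 0 and keeps 12.
Round 2 (the investor proposes): the founder can get 12 next round, worth 0.45 × 12 = 5.4 now. The investor offers 5.4 and keeps 12 − 5.4 = 6.6.
Round 1 (the founder proposes): the investor can get 6.6 next round, worth 0.46 × 6.6 = 3.036 now. The founder offers 3.036 and keeps 12 − 3.036 = 8.964.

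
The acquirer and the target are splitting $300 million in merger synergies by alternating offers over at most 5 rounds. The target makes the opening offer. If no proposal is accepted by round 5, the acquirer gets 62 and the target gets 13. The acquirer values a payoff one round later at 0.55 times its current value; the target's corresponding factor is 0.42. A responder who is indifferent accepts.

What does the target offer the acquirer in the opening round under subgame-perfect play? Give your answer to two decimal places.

Round 5 (the target proposes): the acquirer gets 62 if talks fail, so the target offers 62 and keeps 238.
Round 4 (the acquirer proposes): the target can get 238 next round, worth 0.42 × 238 = 99.96 now, so the acquirer offers 99.96, keeping 200.04.
Round 3 (the target proposes): the acquirer can get 200.04 next round, worth 0.55 × 200.04 = 110.022 now; the target offers that and keeps 189.978.
Round 2 (the acquirer proposes): the target can get 189.978 next round, worth 0.42 × 189.978 = 79.79076 now, so the acquirer offers 79.79076, keeping 220.20924.
Round 1 (the target proposes): the acquirer can get 220.20924 next round, worth 0.55 × 220.20924 = 121.115082 now, so the target offers 121.115082, keeping 178.884918.

121.12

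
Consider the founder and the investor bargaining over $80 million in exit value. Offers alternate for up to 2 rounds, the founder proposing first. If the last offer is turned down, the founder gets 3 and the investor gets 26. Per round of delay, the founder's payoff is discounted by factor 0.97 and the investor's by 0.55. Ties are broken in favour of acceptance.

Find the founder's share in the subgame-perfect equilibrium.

Round 2 (the investor proposes): the founder gets 3 if talks fail, so the investor offers 3 and keeps 77.
Round 1 (the founder proposes): the investor can get 77 next round, worth 0.55 × 77 = 42.35 now; the founder offers that and keeps 37.65.

37.65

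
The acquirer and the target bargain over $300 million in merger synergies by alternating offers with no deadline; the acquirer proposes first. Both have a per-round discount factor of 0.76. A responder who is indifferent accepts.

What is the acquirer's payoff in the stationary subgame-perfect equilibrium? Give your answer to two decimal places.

170.45

In a stationary SPE each proposer offers the other exactly their discounted continuation value.
If the acquirer keeps x when proposing and the target keeps y when proposing, then x = 300 − 0.76y and y = 300 − 0.76x.
Solving: x = 300(1 − 0.76) / (1 − 0.76·0.76) = 72 / 0.4224 ≈ 170.4545.
The target gets 300 − 170.4545 ≈ 129.5455.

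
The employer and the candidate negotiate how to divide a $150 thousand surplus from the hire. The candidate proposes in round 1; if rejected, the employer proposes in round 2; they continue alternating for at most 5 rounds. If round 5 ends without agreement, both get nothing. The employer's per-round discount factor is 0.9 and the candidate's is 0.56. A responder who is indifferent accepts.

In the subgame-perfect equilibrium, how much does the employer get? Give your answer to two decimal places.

Round 5 (the candidate proposes): the employer will accept anything ≥ 0, so the candidate offers 0 and keeps 150.
Round 4 (the employer proposes): the candidate can get 150 next round, worth 0.56 × 150 = 84 now, so the employer offers 84, keeping 66.
Round 3 (the candidate proposes): the employer can get 66 next round, worth 0.9 × 66 = 59.4 now, so the candidate offers 59.4, keeping 90.6.
Round 2 (the employer proposes): the candidate can get 90.6 next round, worth 0.56 × 90.6 = 50.736 now, so the employer offers 50.736, keeping 99.264.
Round 1 (the candidate proposes): the employer can get 99.264 next round, worth 0.9 × 99.264 = 89.3376 now. The candidate offers 89.3376 and keeps 150 − 89.3376 = 60.6624.

89.34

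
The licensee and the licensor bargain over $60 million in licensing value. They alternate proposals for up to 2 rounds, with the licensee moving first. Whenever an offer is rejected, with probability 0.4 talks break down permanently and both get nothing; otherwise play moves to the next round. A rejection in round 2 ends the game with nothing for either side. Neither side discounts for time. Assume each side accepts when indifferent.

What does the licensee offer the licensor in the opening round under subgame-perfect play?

Round 2 (the licensor proposes): rejection yields 0 for the licensee; the licensor offers 0 and keeps 60.
Round 1 (the licensee proposes): rejecting gives the licensor an expected 0.6 × 60 = 36; the licensee offers that and keeps 24.

36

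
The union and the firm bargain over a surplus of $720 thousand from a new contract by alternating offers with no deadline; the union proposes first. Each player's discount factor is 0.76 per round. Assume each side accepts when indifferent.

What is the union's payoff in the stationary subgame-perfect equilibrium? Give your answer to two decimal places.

When the union proposes, the firm accepts any offer worth at least 0.76 times what the firm would get by proposing next round; and vice versa.
This gives x = 720 − 0.76y and y = 720 − 0.76x, where x and y are each side's share when it proposes.
Hence (1 − 0.76·0.76)x = 720(1 − 0.76), i.e. 0.4224·x = 172.8.
x ≈ 409.0909; the firm's share is 720 − x ≈ 310.9091.

409.09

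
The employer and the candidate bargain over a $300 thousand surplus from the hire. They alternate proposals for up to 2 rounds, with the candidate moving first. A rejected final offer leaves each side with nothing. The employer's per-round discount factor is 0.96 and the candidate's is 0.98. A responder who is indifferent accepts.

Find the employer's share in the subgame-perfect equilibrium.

Round 2 (the employer proposes): rejection yields 0 for the candidate; the employer offers 0 and keeps 300.
Round 1 (the candidate proposes): the employer can get 300 next round, worth 0.96 × 300 = 288 now; the candidate offers that and keeps 12.

288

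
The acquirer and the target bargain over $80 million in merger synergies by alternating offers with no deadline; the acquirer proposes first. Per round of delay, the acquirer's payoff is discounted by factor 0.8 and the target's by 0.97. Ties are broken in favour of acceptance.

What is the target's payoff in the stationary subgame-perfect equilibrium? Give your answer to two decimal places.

69.29

In a stationary SPE each proposer offers the other exactly their discounted continuation value.
If the acquirer keeps x when proposing and the target keeps y when proposing, then x = 80 − 0.97y and y = 80 − 0.8x.
Solving: x = 80(1 − 0.97) / (1 − 0.8·0.97) = 2.4 / 0.224 ≈ 10.7143.
The target gets 80 − 10.7143 ≈ 69.2857.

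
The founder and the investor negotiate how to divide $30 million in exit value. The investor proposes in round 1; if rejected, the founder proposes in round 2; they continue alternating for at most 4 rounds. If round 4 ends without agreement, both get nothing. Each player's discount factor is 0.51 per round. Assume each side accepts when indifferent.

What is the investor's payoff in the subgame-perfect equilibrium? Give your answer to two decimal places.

18.52

By backward induction:
Round 4 (the founder proposes): rejection yields 0 for the investor; the founder offers 0 and keeps 30.
Round 3 (the investor proposes): the founder can get 30 next round, worth 0.51 × 30 = 15.3 now. The investor offers 15.3 and keeps 30 − 15.3 = 14.7.
Round 2 (the founder proposes): the investor can get 14.7 next round, worth 0.51 × 14.7 = 7.497 now; the founder offers that and keeps 22.503.
Round 1 (the investor proposes): the founder can get 22.503 next round, worth 0.51 × 22.503 = 11.47653 now; the investor offers that and keeps 18.52347.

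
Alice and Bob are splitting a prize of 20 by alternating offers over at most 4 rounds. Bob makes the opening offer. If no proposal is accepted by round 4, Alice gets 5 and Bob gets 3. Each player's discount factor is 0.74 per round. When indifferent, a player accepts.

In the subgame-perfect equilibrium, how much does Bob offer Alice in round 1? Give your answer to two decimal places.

10.74

Round 4 (Alice proposes): Bob gets 3 if talks fail, so Alice offers 3 and keeps 17.
Round 3 (Bob proposes): Alice can get 17 next round, worth 0.74 × 17 = 12.58 now, so Bob offers 12.58, keeping 7.42.
Round 2 (Alice proposes): Bob can get 7.42 next round, worth 0.74 × 7.42 = 5.4908 now. Alice offers 5.4908 and keeps 20 − 5.4908 = 14.5092.
Round 1 (Bob proposes): Alice can get 14.5092 next round, worth 0.74 × 14.5092 = 10.736808 now. Bob offers 10.736808 and keeps 20 − 10.736808 = 9.263192.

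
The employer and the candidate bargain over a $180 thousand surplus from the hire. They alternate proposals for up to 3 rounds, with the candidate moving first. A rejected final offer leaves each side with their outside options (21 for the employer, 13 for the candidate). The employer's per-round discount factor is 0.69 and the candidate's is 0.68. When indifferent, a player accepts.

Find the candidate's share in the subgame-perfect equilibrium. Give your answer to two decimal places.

130.40

Round 3 (the candidate proposes): the employer gets 21 if talks fail, so the candidate offers 21 and keeps 159.
Round 2 (the employer proposes): the candidate can get 159 next round, worth 0.68 × 159 = 108.12 now. The employer offers 108.12 and keeps 180 − 108.12 = 71.88.
Round 1 (the candidate proposes): the employer can get 71.88 next round, worth 0.69 × 71.88 = 49.5972 now. The candidate offers 49.5972 and keeps 180 − 49.5972 = 130.4028.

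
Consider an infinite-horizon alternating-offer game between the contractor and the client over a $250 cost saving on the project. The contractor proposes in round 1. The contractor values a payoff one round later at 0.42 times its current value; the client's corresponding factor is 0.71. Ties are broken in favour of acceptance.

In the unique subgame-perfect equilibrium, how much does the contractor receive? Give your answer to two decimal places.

103.31

Let x be the contractor's share when the contractor proposes and y be the client's share when the client proposes.
The client accepts iff offered ≥ 0.71·y, so x = 250 − 0.71y. Symmetrically y = 250 − 0.42x.
Substituting: x = 250 − 0.71(250 − 0.42x), giving x(1 − 0.42·0.71) = 250(1 − 0.71).
So x = 250 × 0.29 / 0.7018 ≈ 103.3058, and the client receives 250 − x ≈ 146.6942.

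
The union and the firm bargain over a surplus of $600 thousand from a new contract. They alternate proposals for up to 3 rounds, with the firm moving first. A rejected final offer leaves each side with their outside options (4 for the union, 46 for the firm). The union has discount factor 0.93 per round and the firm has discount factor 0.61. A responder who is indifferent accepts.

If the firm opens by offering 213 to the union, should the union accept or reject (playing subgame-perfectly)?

Work out the union's continuation value if the offer is rejected.
Round 3 (the firm proposes): the union gets 4 if talks fail, so the firm offers 4 and keeps 596.
Round 2 (the union proposes): the firm can get 596 next round, worth 0.61 × 596 = 363.56 now. The union offers 363.56 and keeps 600 − 363.56 = 236.44.
So by rejecting in round 1, the union gets 236.44 next round, worth 0.93 × 236.44 = 219.8892 now.
Offer 213 < 219.8892, so the union rejects.

Reject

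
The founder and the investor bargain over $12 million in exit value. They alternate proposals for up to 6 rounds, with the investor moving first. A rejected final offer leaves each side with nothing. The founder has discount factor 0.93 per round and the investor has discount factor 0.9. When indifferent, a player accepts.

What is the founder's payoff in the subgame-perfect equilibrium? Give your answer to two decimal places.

9.87

By backward induction:
Round 6 (the founder proposes): the investor will accept anything ≥ 0, so the founder offers 0 and keeps 12.
Round 5 (the investor proposes): the founder can get 12 next round, worth 0.93 × 12 = 11.16 now; the investor offers that and keeps 0.84.
Round 4 (the founder proposes): the investor can get 0.84 next round, worth 0.9 × 0.84 = 0.756 now, so the founder offers 0.756, keeping 11.244.
Round 3 (the investor proposes): the founder can get 11.244 next round, worth 0.93 × 11.244 = 10.45692 now, so the investor offers 10.45692, keeping 1.54308.
Round 2 (the founder proposes): the investor can get 1.54308 next round, worth 0.9 × 1.54308 = 1.388772 now, so the founder offers 1.388772, keeping 10.611228.
Round 1 (the investor proposes): the founder can get 10.611228 next round, worth 0.93 × 10.611228 = 9.86844204 now; the investor offers that and keeps 2.13155796.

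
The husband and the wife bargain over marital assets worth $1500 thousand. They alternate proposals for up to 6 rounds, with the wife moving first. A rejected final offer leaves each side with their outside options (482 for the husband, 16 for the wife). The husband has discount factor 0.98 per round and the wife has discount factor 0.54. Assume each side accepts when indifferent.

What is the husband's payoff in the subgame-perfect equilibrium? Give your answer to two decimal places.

1441.33

Round 6 (the husband proposes): the wife gets 16 if talks fail, so the husband offers 16 and keeps 1484.
Round 5 (the wife proposes): the husband can get 1484 next round, worth 0.98 × 1484 = 1454.32 now, so the wife offers 1454.32, keeping 45.68.
Round 4 (the husband proposes): the wife can get 45.68 next round, worth 0.54 × 45.68 = 24.6672 now, so the husband offers 24.6672, keeping 1475.3328.
Round 3 (the wife proposes): the husband can get 1475.3328 next round, worth 0.98 × 1475.3328 = 1445.826144 now; the wife offers that and keeps 54.173856.
Round 2 (the husband proposes): the wife can get 54.173856 next round, worth 0.54 × 54.173856 = 29.25388224 now; the husband offers that and keeps 1470.74611776.
Round 1 (the wife proposes): the husband can get 1470.74611776 next round, worth 0.98 × 1470.74611776 = 1441.3311954048 now; the wife offers that and keeps 58.6688045952.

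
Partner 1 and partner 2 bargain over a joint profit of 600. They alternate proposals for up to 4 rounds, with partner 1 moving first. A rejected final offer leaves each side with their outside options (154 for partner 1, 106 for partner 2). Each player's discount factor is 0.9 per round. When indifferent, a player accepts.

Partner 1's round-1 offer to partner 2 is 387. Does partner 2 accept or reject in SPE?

Accept

Work out partner 2's continuation value if the offer is rejected.
Round 4 (partner 2 proposes): partner 1 gets 154 if talks fail, so partner 2 offers 154 and keeps 446.
Round 3 (partner 1 proposes): partner 2 can get 446 next round, worth 0.9 × 446 = 401.4 now. Partner 1 offers 401.4 and keeps 600 − 401.4 = 198.6.
Round 2 (partner 2 proposes): partner 1 can get 198.6 next round, worth 0.9 × 198.6 = 178.74 now, so partner 2 offers 178.74, keeping 421.26.
So by rejecting in round 1, partner 2 gets 421.26 next round, worth 0.9 × 421.26 = 379.134 now.
Offer 387 ≥ 379.134, so partner 2 accepts.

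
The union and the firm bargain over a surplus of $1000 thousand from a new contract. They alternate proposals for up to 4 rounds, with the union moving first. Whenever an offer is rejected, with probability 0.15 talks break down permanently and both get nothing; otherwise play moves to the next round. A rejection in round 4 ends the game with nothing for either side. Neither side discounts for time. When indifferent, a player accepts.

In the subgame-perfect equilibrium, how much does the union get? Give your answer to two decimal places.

By backward induction:
Round 4 (the firm proposes): rejection yields 0 for the union; the firm offers 0 and keeps 1000.
Round 3 (the union proposes): rejecting gives the firm an expected 0.85 × 1000 = 850. The union offers 850 and keeps 1000 − 850 = 150.
Round 2 (the firm proposes): rejecting gives the union an expected 0.85 × 150 = 127.5. The firm offers 127.5 and keeps 1000 − 127.5 = 872.5.
Round 1 (the union proposes): rejecting gives the firm an expected 0.85 × 872.5 = 741.625; the union offers that and keeps 258.375.

258.38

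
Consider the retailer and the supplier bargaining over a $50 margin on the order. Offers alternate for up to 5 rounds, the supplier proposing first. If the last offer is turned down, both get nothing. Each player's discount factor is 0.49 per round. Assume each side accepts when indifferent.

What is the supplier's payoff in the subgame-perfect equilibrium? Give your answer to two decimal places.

34.50

By backward induction:
Round 5 (the supplier proposes): the retailer will accept anything ≥ 0, so the supplier offers 0 and keeps 50.
Round 4 (the retailer proposes): the supplier can get 50 next round, worth 0.49 × 50 = 24.5 now; the retailer offers that and keeps 25.5.
Round 3 (the supplier proposes): the retailer can get 25.5 next round, worth 0.49 × 25.5 = 12.495 now, so the supplier offers 12.495, keeping 37.505.
Round 2 (the retailer proposes): the supplier can get 37.505 next round, worth 0.49 × 37.505 = 18.37745 now. The retailer offers 18.37745 and keeps 50 − 18.37745 = 31.62255.
Round 1 (the supplier proposes): the retailer can get 31.62255 next round, worth 0.49 × 31.62255 = 15.4950495 now. The supplier offers 15.4950495 and keeps 50 − 15.4950495 = 34.5049505.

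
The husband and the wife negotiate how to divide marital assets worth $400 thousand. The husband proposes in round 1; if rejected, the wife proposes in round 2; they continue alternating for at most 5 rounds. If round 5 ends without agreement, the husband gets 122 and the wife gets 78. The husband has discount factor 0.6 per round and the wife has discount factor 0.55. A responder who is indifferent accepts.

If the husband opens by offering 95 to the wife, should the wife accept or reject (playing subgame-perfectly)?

Round 5 (the husband proposes): the wife gets 78 if talks fail, so the husband offers 78 and keeps 322.
Round 4 (the wife proposes): the husband can get 322 next round, worth 0.6 × 322 = 193.2 now; the wife offers that and keeps 206.8.
Round 3 (the husband proposes): the wife can get 206.8 next round, worth 0.55 × 206.8 = 113.74 now; the husband offers that and keeps 286.26.
Round 2 (the wife proposes): the husband can get 286.26 next round, worth 0.6 × 286.26 = 171.756 now; the wife offers that and keeps 228.244.
So by rejecting in round 1, the wife gets 228.244 next round, worth 0.55 × 228.244 = 125.5342 now.
Offer 95 < 125.5342, so the wife rejects.

Reject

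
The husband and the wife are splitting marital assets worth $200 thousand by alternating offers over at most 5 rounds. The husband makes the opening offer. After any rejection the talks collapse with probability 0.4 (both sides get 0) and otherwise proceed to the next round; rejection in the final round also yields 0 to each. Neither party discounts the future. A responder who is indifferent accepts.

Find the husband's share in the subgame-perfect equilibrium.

Round 5 (the husband proposes): the wife will accept anything ≥ 0, so the husband offers 0 and keeps 200.
Round 4 (the wife proposes): rejecting gives the husband an expected 0.6 × 200 = 120, so the wife offers 120, keeping 80.
Round 3 (the husband proposes): rejecting gives the wife an expected 0.6 × 80 = 48. The husband offers 48 and keeps 200 − 48 = 152.
Round 2 (the wife proposes): rejecting gives the husband an expected 0.6 × 152 = 91.2, so the wife offers 91.2, keeping 108.8.
Round 1 (the husband proposes): rejecting gives the wife an expected 0.6 × 108.8 = 65.28. The husband offers 65.28 and keeps 200 − 65.28 = 134.72.

134.72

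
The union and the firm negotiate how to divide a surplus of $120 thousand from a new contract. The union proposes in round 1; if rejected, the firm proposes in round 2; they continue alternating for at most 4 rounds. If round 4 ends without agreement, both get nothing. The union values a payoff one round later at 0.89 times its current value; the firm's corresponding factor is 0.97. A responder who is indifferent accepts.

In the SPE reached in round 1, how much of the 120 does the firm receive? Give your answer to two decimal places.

113.29

Round 4 (the firm proposes): rejection yields 0 for the union; the firm offers 0 and keeps 120.
Round 3 (the union proposes): the firm can get 120 next round, worth 0.97 × 120 = 116.4 now; the union offers that and keeps 3.6.
Round 2 (the firm proposes): the union can get 3.6 next round, worth 0.89 × 3.6 = 3.204 now. The firm offers 3.204 and keeps 120 − 3.204 = 116.796.
Round 1 (the union proposes): the firm can get 116.796 next round, worth 0.97 × 116.796 = 113.29212 now; the union offers that and keeps 6.70788.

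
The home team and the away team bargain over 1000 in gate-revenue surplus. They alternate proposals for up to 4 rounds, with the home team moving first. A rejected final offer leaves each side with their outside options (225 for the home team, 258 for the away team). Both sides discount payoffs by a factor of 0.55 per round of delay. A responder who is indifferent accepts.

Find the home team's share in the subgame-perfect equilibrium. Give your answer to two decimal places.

Round 4 (the away team proposes): the home team gets 225 if talks fail, so the away team offers 225 and keeps 775.
Round 3 (the home team proposes): the away team can get 775 next round, worth 0.55 × 775 = 426.25 now; the home team offers that and keeps 573.75.
Round 2 (the away team proposes): the home team can get 573.75 next round, worth 0.55 × 573.75 = 315.5625 now. The away team offers 315.5625 and keeps 1000 − 315.5625 = 684.4375.
Round 1 (the home team proposes): the away team can get 684.4375 next round, worth 0.55 × 684.4375 = 376.440625 now. The home team offers 376.440625 and keeps 1000 − 376.440625 = 623.559375.

623.56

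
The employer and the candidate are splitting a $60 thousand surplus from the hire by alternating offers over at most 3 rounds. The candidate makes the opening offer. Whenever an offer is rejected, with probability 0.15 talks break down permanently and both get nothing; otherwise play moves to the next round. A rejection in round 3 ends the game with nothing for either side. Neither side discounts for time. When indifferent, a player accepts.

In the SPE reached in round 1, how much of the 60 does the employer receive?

7.65

Round 3 (the candidate proposes): rejection yields 0 for the employer; the candidate offers 0 and keeps 60.
Round 2 (the employer proposes): rejecting gives the candidate an expected 0.85 × 60 = 51. The employer offers 51 and keeps 60 − 51 = 9.
Round 1 (the candidate proposes): rejecting gives the employer an expected 0.85 × 9 = 7.65, so the candidate offers 7.65, keeping 52.35.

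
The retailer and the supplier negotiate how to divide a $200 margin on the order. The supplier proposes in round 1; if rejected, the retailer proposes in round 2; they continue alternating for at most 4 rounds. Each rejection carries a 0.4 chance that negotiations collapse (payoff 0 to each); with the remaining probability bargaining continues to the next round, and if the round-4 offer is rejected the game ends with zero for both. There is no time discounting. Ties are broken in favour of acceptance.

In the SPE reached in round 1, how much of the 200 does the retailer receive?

91.2

Round 4 (the retailer proposes): rejection yields 0 for the supplier; the retailer offers 0 and keeps 200.
Round 3 (the supplier proposes): rejecting gives the retailer an expected 0.6 × 200 = 120. The supplier offers 120 and keeps 200 − 120 = 80.
Round 2 (the retailer proposes): rejecting gives the supplier an expected 0.6 × 80 = 48; the retailer offers that and keeps 152.
Round 1 (the supplier proposes): rejecting gives the retailer an expected 0.6 × 152 = 91.2. The supplier offers 91.2 and keeps 200 − 91.2 = 108.8.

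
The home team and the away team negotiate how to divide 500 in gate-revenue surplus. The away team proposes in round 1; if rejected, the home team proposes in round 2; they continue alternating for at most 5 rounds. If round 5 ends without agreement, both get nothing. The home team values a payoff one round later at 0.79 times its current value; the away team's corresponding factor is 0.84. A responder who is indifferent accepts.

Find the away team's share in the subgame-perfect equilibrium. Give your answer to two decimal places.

394.86

By backward induction:
Round 5 (the away team proposes): rejection yields 0 for the home team; the away team offers 0 and keeps 500.
Round 4 (the home team proposes): the away team can get 500 next round, worth 0.84 × 500 = 420 now, so the home team offers 420, keeping 80.
Round 3 (the away team proposes): the home team can get 80 next round, worth 0.79 × 80 = 63.2 now. The away team offers 63.2 and keeps 500 − 63.2 = 436.8.
Round 2 (the home team proposes): the away team can get 436.8 next round, worth 0.84 × 436.8 = 366.912 now. The home team offers 366.912 and keeps 500 − 366.912 = 133.088.
Round 1 (the away team proposes): the home team can get 133.088 next round, worth 0.79 × 133.088 = 105.13952 now. The away team offers 105.13952 and keeps 500 − 105.13952 = 394.86048.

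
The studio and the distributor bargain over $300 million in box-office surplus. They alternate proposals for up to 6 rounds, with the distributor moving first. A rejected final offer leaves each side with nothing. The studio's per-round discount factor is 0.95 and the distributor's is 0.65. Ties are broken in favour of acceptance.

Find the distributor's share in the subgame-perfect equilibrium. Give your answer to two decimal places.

Round 6 (the studio proposes): the distributor will accept anything ≥ 0, so the studio offers 0 and keeps 300.
Round 5 (the distributor proposes): the studio can get 300 next round, worth 0.95 × 300 = 285 now, so the distributor offers 285, keeping 15.
Round 4 (the studio proposes): the distributor can get 15 next round, worth 0.65 × 15 = 9.75 now; the studio offers that and keeps 290.25.
Round 3 (the distributor proposes): the studio can get 290.25 next round, worth 0.95 × 290.25 = 275.7375 now; the distributor offers that and keeps 24.2625.
Round 2 (the studio proposes): the distributor can get 24.2625 next round, worth 0.65 × 24.2625 = 15.770625 now, so the studio offers 15.770625, keeping 284.229375.
Round 1 (the distributor proposes): the studio can get 284.229375 next round, worth 0.95 × 284.229375 = 270.01790625 now; the distributor offers that and keeps 29.98209375.

29.98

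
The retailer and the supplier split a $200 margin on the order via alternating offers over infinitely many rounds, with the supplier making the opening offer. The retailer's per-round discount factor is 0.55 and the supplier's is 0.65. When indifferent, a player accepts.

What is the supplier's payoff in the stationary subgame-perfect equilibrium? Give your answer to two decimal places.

140.08

When the supplier proposes, the retailer accepts any offer worth at least 0.55 times what the retailer would get by proposing next round; and vice versa.
This gives x = 200 − 0.55y and y = 200 − 0.65x, where x and y are each side's share when it proposes.
Hence (1 − 0.55·0.65)x = 200(1 − 0.55), i.e. 0.6425·x = 90.
x ≈ 140.0778; the retailer's share is 200 − x ≈ 59.9222.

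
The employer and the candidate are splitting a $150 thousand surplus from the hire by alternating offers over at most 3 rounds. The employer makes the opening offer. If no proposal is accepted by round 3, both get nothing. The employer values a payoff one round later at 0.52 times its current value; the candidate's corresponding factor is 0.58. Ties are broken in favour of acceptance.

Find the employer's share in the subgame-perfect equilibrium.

108.24

Round 3 (the employer proposes): the candidate will accept anything ≥ 0, so the employer offers 0 and keeps 150.
Round 2 (the candidate proposes): the employer can get 150 next round, worth 0.52 × 150 = 78 now. The candidate offers 78 and keeps 150 − 78 = 72.
Round 1 (the employer proposes): the candidate can get 72 next round, worth 0.58 × 72 = 41.76 now; the employer offers that and keeps 108.24.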